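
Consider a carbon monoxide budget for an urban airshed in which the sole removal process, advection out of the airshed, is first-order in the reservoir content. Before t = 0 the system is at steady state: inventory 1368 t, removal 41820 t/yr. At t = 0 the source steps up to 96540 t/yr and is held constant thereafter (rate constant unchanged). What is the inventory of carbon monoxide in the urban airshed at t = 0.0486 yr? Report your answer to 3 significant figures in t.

2750 t

τ = M₀/F₀ = 1368/41820 = 0.03271 yr; rate constant k = 1/τ.
New steady state M_∞ = F₁/k = F₁·τ = 96540 × 0.03271 = 3158.0 t.
M(t) = M_∞ + (M₀ − M_∞)·e^(−t/τ); t/τ = 0.0486/0.03271 = 1.486, so e^(−t/τ) = 0.2263.
M(t) = 3158.0 − 1790 × 0.2263 = 2752.8 t.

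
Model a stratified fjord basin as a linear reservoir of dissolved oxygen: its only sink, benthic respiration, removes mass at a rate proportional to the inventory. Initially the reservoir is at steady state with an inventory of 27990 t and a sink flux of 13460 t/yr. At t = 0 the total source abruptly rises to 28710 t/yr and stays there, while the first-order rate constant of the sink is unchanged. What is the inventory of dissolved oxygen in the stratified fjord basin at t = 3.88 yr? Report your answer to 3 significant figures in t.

τ = M₀/F₀ = 27990/13460 = 2.079 yr; rate constant k = 1/τ.
New steady state M_∞ = F₁/k = F₁·τ = 28710 × 2.079 = 59702 t.
M(t) = M_∞ + (M₀ − M_∞)·e^(−t/τ); t/τ = 3.88/2.079 = 1.866, so e^(−t/τ) = 0.1548.
M(t) = 59702 − 31710 × 0.1548 = 54794 t.

54800 t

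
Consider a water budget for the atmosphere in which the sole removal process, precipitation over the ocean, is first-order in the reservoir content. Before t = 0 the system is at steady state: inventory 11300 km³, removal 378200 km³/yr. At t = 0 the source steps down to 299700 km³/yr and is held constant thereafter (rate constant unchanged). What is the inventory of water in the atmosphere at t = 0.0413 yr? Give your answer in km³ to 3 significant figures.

9540 km³

Residence time τ = M₀/F₀ = 0.02988 yr. The eventual steady state is M_∞ = M₀·(F₁/F₀) = 11300 × 299700/378200 = 8954.5 km³.
The anomaly ΔM(t) = M(t) − M_∞ decays as ΔM₀·e^(−t/τ) with ΔM₀ = 11300 − 8954.5 = 2345 km³.
At t = 0.0413 yr, e^(−t/τ) = e^(−1.382) = 0.2510, so ΔM = 588.7 km³ and M = 8954.5 + 588.7 = 9543.3 km³.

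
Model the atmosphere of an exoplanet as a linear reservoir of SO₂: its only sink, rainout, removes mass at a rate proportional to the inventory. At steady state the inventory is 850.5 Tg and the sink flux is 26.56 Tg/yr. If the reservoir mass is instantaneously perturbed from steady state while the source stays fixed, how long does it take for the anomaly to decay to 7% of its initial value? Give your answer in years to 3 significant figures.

85.2 yr

For a linear reservoir the anomaly decays as exp(−t/τ) with τ = M/F = 850.5/26.56 = 32.02 yr.
exp(−t/τ) = 0.07 ⇒ t = −τ ln(0.07) = 32.02 × 2.659 = 85.15 yr.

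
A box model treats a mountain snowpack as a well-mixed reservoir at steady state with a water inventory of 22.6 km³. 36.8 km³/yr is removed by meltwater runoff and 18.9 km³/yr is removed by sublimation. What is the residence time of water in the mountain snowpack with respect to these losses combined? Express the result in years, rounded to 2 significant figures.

Total removal = 36.80 + 18.90 = 55.700 km³/yr.
τ = M / ΣF_out = 22.6 / 55.700 = 0.4057 yr.

0.41 yr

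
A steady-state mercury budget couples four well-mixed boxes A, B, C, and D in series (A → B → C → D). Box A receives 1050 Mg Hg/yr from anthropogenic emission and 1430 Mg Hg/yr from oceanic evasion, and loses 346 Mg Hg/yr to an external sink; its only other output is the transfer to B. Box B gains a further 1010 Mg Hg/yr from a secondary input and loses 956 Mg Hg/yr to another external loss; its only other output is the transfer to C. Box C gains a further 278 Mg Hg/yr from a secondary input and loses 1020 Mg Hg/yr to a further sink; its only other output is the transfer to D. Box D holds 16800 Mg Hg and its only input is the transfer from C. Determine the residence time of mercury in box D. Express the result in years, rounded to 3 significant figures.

Box A: F(A→B) = (1050 + 1430) − 346 = 2134.0 Mg Hg/yr.
Box B: F(B→C) = (2134.0 + 1010) − 956 = 2188.0 Mg Hg/yr.
Box C: F(C→D) = (2188.0 + 278) − 1020 = 1446.0 Mg Hg/yr.
Box D throughput = its input = 1446.0 Mg Hg/yr; τ = 16800 / 1446.0 = 11.62 yr.

11.6 yr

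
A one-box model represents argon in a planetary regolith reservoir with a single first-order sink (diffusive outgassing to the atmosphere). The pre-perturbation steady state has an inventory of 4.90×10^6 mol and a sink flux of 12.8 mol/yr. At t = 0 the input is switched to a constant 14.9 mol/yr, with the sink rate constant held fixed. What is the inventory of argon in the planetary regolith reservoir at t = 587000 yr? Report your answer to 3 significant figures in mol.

5.53×10^6 mol

Residence time τ = M₀/F₀ = 382800 yr. The eventual steady state is M_∞ = M₀·(F₁/F₀) = 4.90×10^6 × 14.9/12.8 = 5.7039×10^6 mol.
The anomaly ΔM(t) = M(t) − M_∞ decays as ΔM₀·e^(−t/τ) with ΔM₀ = 4.90×10^6 − 5.7039×10^6 = −803900 mol.
At t = 587000 yr, e^(−t/τ) = e^(−1.533) = 0.2158, so ΔM = −173500 mol and M = 5.7039×10^6 − 173500 = 5.5304×10^6 mol.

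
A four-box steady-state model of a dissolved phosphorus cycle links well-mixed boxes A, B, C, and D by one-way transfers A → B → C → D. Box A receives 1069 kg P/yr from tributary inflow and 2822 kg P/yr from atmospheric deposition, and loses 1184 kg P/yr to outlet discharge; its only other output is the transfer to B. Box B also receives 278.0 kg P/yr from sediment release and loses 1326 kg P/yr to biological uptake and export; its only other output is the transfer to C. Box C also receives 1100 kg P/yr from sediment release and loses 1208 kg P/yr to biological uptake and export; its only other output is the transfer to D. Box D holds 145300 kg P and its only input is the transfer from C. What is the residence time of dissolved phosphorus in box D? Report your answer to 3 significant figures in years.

Box A: F(A→B) = (1069 + 2822) − 1184 = 2707.0 kg P/yr.
Box B: F(B→C) = (2707.0 + 278.0) − 1326 = 1659.0 kg P/yr.
Box C: F(C→D) = (1659.0 + 1100) − 1208 = 1551.0 kg P/yr.
Box D throughput = its input = 1551.0 kg P/yr; τ = 145300 / 1551.0 = 93.68 yr.

93.7 yr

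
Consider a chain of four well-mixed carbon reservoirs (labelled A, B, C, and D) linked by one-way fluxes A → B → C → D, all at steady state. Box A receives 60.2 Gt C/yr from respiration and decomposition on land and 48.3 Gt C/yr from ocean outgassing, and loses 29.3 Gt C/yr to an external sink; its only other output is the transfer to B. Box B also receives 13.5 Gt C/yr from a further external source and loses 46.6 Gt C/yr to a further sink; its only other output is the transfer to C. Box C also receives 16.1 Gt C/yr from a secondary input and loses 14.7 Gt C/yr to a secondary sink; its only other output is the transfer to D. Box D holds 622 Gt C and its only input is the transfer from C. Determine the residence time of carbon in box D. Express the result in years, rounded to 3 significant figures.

13.1 yr

Box A: F(A→B) = (60.2 + 48.3) − 29.3 = 79.200 Gt C/yr.
Box B: F(B→C) = (79.200 + 13.5) − 46.6 = 46.100 Gt C/yr.
Box C: F(C→D) = (46.100 + 16.1) − 14.7 = 47.500 Gt C/yr.
Box D throughput = its input = 47.500 Gt C/yr; τ = 622 / 47.500 = 13.09 yr.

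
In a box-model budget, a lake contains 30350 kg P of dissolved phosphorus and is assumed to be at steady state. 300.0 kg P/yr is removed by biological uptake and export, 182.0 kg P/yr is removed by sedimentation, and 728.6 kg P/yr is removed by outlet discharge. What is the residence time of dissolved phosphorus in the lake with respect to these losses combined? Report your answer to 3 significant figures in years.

Total removal = 300.0 + 182.0 + 728.6 = 1210.6 kg P/yr.
τ = M / ΣF_out = 30350 / 1210.6 = 25.07 yr.

25.1 yr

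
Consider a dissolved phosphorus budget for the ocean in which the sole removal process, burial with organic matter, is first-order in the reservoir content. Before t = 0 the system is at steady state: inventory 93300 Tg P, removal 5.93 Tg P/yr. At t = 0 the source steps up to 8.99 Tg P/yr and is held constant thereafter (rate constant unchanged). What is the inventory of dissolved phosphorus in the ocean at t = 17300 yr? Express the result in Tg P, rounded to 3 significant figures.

The sink rate constant is k = F₀/M₀ = 5.93/93300 = 6.356×10^-5 yr⁻¹.
Solving dM/dt = F₁ − kM with M(0) = M₀ gives M(t) = F₁/k + (M₀ − F₁/k)·e^(−kt).
F₁/k = 8.99/6.356×10^-5 = 141440 Tg P; kt = 6.356×10^-5 × 17300 = 1.100, e^(−kt) = 0.3330.
M(17300) = 141440 + (93300 − 141440) × 0.3330 = 141440 − 16030 = 125410 Tg P.

125000 Tg P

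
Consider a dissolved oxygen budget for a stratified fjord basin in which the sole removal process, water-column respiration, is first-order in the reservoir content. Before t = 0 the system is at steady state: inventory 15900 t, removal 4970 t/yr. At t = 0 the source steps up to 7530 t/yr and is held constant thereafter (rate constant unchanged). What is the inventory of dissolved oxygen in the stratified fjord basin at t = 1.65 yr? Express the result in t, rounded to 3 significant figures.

The sink rate constant is k = F₀/M₀ = 4970/15900 = 0.3126 yr⁻¹.
Solving dM/dt = F₁ − kM with M(0) = M₀ gives M(t) = F₁/k + (M₀ − F₁/k)·e^(−kt).
F₁/k = 7530/0.3126 = 24090 t; kt = 0.3126 × 1.65 = 0.5158, e^(−kt) = 0.5970.
M(1.65) = 24090 + (15900 − 24090) × 0.5970 = 24090 − 4890 = 19200 t.

19200 t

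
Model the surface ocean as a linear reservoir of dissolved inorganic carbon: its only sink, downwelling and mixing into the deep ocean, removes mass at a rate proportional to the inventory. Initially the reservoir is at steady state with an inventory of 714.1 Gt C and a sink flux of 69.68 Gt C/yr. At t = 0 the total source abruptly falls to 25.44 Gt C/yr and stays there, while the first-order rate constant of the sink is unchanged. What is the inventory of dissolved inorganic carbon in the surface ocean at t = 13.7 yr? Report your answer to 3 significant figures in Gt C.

Residence time τ = M₀/F₀ = 10.25 yr. The eventual steady state is M_∞ = M₀·(F₁/F₀) = 714.1 × 25.44/69.68 = 260.72 Gt C.
The anomaly ΔM(t) = M(t) − M_∞ decays as ΔM₀·e^(−t/τ) with ΔM₀ = 714.1 − 260.72 = 453.4 Gt C.
At t = 13.7 yr, e^(−t/τ) = e^(−1.337) = 0.2627, so ΔM = 119.1 Gt C and M = 260.72 + 119.1 = 379.81 Gt C.

380 Gt C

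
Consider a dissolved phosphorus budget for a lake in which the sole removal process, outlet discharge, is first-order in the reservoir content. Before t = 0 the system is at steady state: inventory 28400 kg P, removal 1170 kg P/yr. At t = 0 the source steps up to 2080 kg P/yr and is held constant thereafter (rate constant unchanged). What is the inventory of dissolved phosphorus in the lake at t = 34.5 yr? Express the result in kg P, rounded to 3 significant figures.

45200 kg P

Residence time τ = M₀/F₀ = 24.27 yr. The eventual steady state is M_∞ = M₀·(F₁/F₀) = 28400 × 2080/1170 = 50489 kg P.
The anomaly ΔM(t) = M(t) − M_∞ decays as ΔM₀·e^(−t/τ) with ΔM₀ = 28400 − 50489 = −22090 kg P.
At t = 34.5 yr, e^(−t/τ) = e^(−1.421) = 0.2414, so ΔM = −5332 kg P and M = 50489 − 5332 = 45157 kg P.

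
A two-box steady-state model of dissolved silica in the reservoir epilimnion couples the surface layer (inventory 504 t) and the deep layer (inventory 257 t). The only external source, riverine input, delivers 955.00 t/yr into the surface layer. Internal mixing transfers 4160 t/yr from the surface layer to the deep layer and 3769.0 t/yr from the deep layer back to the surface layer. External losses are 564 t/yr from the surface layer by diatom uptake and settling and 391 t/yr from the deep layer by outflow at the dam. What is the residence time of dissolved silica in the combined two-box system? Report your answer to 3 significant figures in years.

0.797 yr

Treat the two boxes together as one reservoir: the mixing fluxes between them are internal recycling, so τ = ΣM / Σ(external losses).
M_total = 504 + 257 = 761.00 t.
ΣF_external_out = 564 + 391 = 955.00 t/yr.
τ = M_total / ΣF_ext = 761.00 / 955.00 = 0.7969 yr.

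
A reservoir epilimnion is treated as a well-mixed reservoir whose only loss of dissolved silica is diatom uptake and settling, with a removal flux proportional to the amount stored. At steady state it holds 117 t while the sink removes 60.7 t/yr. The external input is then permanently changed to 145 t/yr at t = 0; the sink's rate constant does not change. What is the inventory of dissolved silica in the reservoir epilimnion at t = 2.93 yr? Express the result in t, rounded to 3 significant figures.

244 t

The sink rate constant is k = F₀/M₀ = 60.7/117 = 0.5188 yr⁻¹.
Solving dM/dt = F₁ − kM with M(0) = M₀ gives M(t) = F₁/k + (M₀ − F₁/k)·e^(−kt).
F₁/k = 145/0.5188 = 279.49 t; kt = 0.5188 × 2.93 = 1.520, e^(−kt) = 0.2187.
M(2.93) = 279.49 + (117 − 279.49) × 0.2187 = 279.49 − 35.53 = 243.95 t.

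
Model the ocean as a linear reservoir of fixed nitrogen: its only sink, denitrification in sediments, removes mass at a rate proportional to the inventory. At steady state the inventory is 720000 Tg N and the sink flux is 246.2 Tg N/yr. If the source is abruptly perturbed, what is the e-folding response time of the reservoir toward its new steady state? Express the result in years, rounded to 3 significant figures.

2920 yr

For a linear reservoir the response time equals the residence time τ = M/F.
τ = 720000 / 246.2 = 2924 yr.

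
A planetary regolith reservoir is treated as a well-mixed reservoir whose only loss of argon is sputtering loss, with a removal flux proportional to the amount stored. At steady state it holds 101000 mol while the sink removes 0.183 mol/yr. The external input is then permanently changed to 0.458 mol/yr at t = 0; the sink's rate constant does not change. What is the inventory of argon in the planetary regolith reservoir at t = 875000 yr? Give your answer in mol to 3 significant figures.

222000 mol

The sink rate constant is k = F₀/M₀ = 0.183/101000 = 1.812×10^-6 yr⁻¹.
Solving dM/dt = F₁ − kM with M(0) = M₀ gives M(t) = F₁/k + (M₀ − F₁/k)·e^(−kt).
F₁/k = 0.458/1.812×10^-6 = 252780 mol; kt = 1.812×10^-6 × 875000 = 1.585, e^(−kt) = 0.2049.
M(875000) = 252780 + (101000 − 252780) × 0.2049 = 252780 − 31090 = 221680 mol.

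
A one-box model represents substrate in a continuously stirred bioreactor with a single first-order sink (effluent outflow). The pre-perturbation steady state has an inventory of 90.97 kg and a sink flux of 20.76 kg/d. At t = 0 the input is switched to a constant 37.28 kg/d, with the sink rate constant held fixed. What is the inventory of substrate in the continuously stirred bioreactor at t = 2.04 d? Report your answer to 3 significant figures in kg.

The sink rate constant is k = F₀/M₀ = 20.76/90.97 = 0.2282 d⁻¹.
Solving dM/dt = F₁ − kM with M(0) = M₀ gives M(t) = F₁/k + (M₀ − F₁/k)·e^(−kt).
F₁/k = 37.28/0.2282 = 163.36 kg; kt = 0.2282 × 2.04 = 0.4655, e^(−kt) = 0.6278.
M(2.04) = 163.36 + (90.97 − 163.36) × 0.6278 = 163.36 − 45.45 = 117.91 kg.

118 kg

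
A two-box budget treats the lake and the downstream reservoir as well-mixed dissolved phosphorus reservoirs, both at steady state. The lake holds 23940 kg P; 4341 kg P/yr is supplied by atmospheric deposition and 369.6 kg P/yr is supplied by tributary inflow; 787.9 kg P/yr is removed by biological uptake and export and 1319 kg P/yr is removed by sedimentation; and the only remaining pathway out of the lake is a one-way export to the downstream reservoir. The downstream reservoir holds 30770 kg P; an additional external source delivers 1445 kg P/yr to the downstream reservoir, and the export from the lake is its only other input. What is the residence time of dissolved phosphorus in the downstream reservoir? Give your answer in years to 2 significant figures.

7.6 yr

Balance the lake: ΣF_in = 4341 + 369.6 = 4710.6 kg P/yr.
Export to the downstream reservoir = ΣF_in − (787.9 + 1319) = 2603.7 kg P/yr.
Total input to the downstream reservoir = 2603.7 + 1445 = 4048.7 kg P/yr; at steady state this equals its total output.
τ = M / F = 30770 / 4048.7 = 7.600 yr.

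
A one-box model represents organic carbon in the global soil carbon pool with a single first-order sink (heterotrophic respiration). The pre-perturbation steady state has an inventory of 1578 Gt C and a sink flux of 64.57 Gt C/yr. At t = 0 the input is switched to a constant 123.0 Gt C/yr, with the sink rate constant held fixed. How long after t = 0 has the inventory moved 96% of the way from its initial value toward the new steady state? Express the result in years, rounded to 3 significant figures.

τ = M₀/F₀ = 1578/64.57 = 24.44 yr.
The remaining gap fraction is e^(−t/τ); 96% covered ⇒ e^(−t/τ) = 0.0400.
t = −τ ln(0.0400) = 24.44 × 3.219 = 78.66 yr.

78.7 yr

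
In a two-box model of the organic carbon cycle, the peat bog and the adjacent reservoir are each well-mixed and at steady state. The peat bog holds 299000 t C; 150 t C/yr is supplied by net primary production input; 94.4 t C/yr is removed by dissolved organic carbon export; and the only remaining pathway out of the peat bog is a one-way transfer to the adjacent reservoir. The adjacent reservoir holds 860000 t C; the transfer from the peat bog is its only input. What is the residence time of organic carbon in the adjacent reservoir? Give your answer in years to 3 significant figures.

15500 yr

Balance the peat bog: ΣF_in = 150.00 t C/yr.
Transfer to the adjacent reservoir = ΣF_in − (94.4) = 55.600 t C/yr.
At steady state the output of the adjacent reservoir equals its input, 55.600 t C/yr.
τ = M / F = 860000 / 55.600 = 15470 yr.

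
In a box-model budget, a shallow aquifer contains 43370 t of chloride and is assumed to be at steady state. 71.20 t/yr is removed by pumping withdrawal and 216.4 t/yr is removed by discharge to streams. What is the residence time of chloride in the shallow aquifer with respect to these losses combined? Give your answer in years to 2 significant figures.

150 yr

Total removal = 71.20 + 216.4 = 287.60 t/yr.
τ = M / ΣF_out = 43370 / 287.60 = 150.8 yr.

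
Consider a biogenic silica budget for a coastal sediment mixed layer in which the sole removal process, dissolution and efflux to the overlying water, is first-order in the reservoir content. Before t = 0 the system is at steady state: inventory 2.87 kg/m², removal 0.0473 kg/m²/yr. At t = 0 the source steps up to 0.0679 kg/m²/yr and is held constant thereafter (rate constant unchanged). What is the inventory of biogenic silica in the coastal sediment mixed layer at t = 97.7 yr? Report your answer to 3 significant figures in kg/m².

The sink rate constant is k = F₀/M₀ = 0.0473/2.87 = 0.01648 yr⁻¹.
Solving dM/dt = F₁ − kM with M(0) = M₀ gives M(t) = F₁/k + (M₀ − F₁/k)·e^(−kt).
F₁/k = 0.0679/0.01648 = 4.1199 kg/m²; kt = 0.01648 × 97.7 = 1.610, e^(−kt) = 0.1999.
M(97.7) = 4.1199 + (2.87 − 4.1199) × 0.1999 = 4.1199 − 0.2498 = 3.8701 kg/m².

3.87 kg/m²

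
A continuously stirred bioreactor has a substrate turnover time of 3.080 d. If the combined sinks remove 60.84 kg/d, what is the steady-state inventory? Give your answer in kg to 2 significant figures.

190 kg

τ = M/F ⇒ M = τ × F = 3.080 × 60.84 = 187.4 kg.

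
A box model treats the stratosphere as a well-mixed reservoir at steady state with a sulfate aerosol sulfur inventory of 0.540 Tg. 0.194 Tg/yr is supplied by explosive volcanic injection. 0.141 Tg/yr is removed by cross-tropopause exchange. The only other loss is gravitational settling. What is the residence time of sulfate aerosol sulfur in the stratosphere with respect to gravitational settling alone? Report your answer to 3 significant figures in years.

10.2 yr

At steady state ΣF_in = ΣF_out.
ΣF_in = 0.19400 Tg/yr.
Gravitational settling flux = ΣF_in − (0.141) = 0.19400 − 0.1410 = 0.05300 Tg/yr.
τ = M / F = 0.540 / 0.05300 = 10.19 yr.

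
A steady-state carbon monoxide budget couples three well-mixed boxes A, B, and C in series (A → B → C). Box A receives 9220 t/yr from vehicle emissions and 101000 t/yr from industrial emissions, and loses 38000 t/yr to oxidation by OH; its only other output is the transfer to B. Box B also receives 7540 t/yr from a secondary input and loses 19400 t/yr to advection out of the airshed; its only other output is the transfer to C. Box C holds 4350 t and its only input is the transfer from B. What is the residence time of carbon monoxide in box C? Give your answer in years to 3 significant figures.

0.0721 yr

Box A: F(A→B) = (9220 + 101000) − 38000 = 72220 t/yr.
Box B: F(B→C) = (72220 + 7540) − 19400 = 60360 t/yr.
Box C throughput = its input = 60360 t/yr; τ = 4350 / 60360 = 0.07207 yr.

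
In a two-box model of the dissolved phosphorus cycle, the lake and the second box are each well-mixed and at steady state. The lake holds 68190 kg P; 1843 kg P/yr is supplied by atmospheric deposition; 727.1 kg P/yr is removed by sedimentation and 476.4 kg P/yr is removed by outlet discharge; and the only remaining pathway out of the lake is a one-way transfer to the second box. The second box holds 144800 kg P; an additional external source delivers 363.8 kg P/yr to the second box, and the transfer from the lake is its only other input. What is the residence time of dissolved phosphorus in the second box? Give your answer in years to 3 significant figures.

Balance the lake: ΣF_in = 1843.0 kg P/yr.
Transfer to the second box = ΣF_in − (727.1 + 476.4) = 639.50 kg P/yr.
Total input to the second box = 639.50 + 363.8 = 1003.3 kg P/yr; at steady state this equals its total output.
τ = M / F = 144800 / 1003.3 = 144.3 yr.

144 yr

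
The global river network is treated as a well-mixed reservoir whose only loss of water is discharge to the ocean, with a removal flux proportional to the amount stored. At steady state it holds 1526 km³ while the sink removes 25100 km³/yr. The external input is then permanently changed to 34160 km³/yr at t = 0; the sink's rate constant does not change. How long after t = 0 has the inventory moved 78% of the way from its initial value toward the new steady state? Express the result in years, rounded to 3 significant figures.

τ = M₀/F₀ = 1526/25100 = 0.06080 yr.
The remaining gap fraction is e^(−t/τ); 78% covered ⇒ e^(−t/τ) = 0.220.
t = −τ ln(0.220) = 0.06080 × 1.514 = 0.09205 yr.

0.0921 yr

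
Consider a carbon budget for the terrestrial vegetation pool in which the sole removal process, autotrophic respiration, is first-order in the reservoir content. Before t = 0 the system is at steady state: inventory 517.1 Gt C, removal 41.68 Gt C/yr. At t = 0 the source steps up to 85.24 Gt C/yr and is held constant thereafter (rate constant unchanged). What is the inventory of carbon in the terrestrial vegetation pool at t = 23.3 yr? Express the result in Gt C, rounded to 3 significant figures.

Residence time τ = M₀/F₀ = 12.41 yr. The eventual steady state is M_∞ = M₀·(F₁/F₀) = 517.1 × 85.24/41.68 = 1057.5 Gt C.
The anomaly ΔM(t) = M(t) − M_∞ decays as ΔM₀·e^(−t/τ) with ΔM₀ = 517.1 − 1057.5 = −540.4 Gt C.
At t = 23.3 yr, e^(−t/τ) = e^(−1.878) = 0.1529, so ΔM = −82.62 Gt C and M = 1057.5 − 82.62 = 974.90 Gt C.

975 Gt C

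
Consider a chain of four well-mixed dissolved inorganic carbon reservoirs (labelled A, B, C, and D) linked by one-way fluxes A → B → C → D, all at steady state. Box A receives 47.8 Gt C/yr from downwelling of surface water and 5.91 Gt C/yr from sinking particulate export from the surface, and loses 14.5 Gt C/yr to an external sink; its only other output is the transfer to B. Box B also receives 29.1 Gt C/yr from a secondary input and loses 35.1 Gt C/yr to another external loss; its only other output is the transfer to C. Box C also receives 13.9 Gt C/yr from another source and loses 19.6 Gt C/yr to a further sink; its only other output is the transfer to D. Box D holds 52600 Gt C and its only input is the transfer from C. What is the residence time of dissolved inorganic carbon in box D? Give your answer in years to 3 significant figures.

Box A: F(A→B) = (47.8 + 5.91) − 14.5 = 39.210 Gt C/yr.
Box B: F(B→C) = (39.210 + 29.1) − 35.1 = 33.210 Gt C/yr.
Box C: F(C→D) = (33.210 + 13.9) − 19.6 = 27.510 Gt C/yr.
Box D throughput = its input = 27.510 Gt C/yr; τ = 52600 / 27.510 = 1912 yr.

1910 yr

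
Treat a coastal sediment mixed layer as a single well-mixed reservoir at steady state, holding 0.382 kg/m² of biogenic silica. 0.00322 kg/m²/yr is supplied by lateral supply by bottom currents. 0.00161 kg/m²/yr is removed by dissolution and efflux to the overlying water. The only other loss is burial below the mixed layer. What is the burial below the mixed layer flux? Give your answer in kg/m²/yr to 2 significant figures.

0.0016 kg/m²/yr

At steady state ΣF_in = ΣF_out.
ΣF_in = 0.0032200 kg/m²/yr.
Burial below the mixed layer flux = ΣF_in − (0.00161) = 0.0032200 − 0.001610 = 0.001610 kg/m²/yr.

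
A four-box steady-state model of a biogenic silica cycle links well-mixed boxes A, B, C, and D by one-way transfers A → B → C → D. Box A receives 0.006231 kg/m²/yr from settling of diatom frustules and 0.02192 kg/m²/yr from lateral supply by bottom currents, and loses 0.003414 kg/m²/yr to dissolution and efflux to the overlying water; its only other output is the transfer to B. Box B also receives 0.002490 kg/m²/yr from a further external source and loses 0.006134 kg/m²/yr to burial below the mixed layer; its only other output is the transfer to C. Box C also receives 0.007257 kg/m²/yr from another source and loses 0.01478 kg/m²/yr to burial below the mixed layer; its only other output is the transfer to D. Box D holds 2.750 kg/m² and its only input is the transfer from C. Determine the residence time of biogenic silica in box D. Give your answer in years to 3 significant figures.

203 yr

Box A: F(A→B) = (0.006231 + 0.02192) − 0.003414 = 0.024737 kg/m²/yr.
Box B: F(B→C) = (0.024737 + 0.002490) − 0.006134 = 0.021093 kg/m²/yr.
Box C: F(C→D) = (0.021093 + 0.007257) − 0.01478 = 0.013570 kg/m²/yr.
Box D throughput = its input = 0.013570 kg/m²/yr; τ = 2.750 / 0.013570 = 202.7 yr.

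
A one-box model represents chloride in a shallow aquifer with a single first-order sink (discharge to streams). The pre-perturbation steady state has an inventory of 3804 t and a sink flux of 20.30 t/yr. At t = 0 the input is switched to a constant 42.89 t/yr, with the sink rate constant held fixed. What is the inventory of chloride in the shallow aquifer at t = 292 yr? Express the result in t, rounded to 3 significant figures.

7150 t

The sink rate constant is k = F₀/M₀ = 20.30/3804 = 0.005336 yr⁻¹.
Solving dM/dt = F₁ − kM with M(0) = M₀ gives M(t) = F₁/k + (M₀ − F₁/k)·e^(−kt).
F₁/k = 42.89/0.005336 = 8037.1 t; kt = 0.005336 × 292 = 1.558, e^(−kt) = 0.2105.
M(292) = 8037.1 + (3804 − 8037.1) × 0.2105 = 8037.1 − 891.1 = 7146.0 t.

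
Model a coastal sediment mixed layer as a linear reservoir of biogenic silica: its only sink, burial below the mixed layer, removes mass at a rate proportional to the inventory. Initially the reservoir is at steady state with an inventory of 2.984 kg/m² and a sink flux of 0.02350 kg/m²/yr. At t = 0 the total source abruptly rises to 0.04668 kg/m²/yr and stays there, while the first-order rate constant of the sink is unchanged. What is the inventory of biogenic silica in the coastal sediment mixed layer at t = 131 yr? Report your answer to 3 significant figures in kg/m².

τ = M₀/F₀ = 2.984/0.02350 = 127.0 yr; rate constant k = 1/τ.
New steady state M_∞ = F₁/k = F₁·τ = 0.04668 × 127.0 = 5.9274 kg/m².
M(t) = M_∞ + (M₀ − M_∞)·e^(−t/τ); t/τ = 131/127.0 = 1.032, so e^(−t/τ) = 0.3564.
M(t) = 5.9274 − 2.943 × 0.3564 = 4.8783 kg/m².

4.88 kg/m²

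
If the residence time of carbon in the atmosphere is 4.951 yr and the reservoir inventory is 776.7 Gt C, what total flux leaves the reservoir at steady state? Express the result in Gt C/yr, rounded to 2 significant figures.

F = M / τ = 776.7 / 4.951 = 156.9 Gt C/yr.

160 Gt C/yr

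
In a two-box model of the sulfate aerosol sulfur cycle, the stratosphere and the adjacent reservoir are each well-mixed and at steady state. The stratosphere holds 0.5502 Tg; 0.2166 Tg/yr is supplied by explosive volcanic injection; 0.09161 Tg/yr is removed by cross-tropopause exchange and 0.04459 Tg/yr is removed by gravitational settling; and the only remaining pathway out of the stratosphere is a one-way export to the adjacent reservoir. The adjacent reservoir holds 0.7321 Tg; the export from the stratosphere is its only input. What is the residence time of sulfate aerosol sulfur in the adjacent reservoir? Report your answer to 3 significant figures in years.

Balance the stratosphere: ΣF_in = 0.21660 Tg/yr.
Export to the adjacent reservoir = ΣF_in − (0.09161 + 0.04459) = 0.080400 Tg/yr.
At steady state the output of the adjacent reservoir equals its input, 0.080400 Tg/yr.
τ = M / F = 0.7321 / 0.080400 = 9.106 yr.

9.11 yr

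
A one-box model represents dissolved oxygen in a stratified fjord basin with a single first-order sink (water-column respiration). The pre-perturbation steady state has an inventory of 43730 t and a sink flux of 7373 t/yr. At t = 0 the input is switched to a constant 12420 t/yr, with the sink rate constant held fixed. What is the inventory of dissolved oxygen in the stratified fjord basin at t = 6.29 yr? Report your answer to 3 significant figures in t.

63300 t

Residence time τ = M₀/F₀ = 5.931 yr. The eventual steady state is M_∞ = M₀·(F₁/F₀) = 43730 × 12420/7373 = 73664 t.
The anomaly ΔM(t) = M(t) − M_∞ decays as ΔM₀·e^(−t/τ) with ΔM₀ = 43730 − 73664 = −29930 t.
At t = 6.29 yr, e^(−t/τ) = e^(−1.061) = 0.3463, so ΔM = −10370 t and M = 73664 − 10370 = 63299 t.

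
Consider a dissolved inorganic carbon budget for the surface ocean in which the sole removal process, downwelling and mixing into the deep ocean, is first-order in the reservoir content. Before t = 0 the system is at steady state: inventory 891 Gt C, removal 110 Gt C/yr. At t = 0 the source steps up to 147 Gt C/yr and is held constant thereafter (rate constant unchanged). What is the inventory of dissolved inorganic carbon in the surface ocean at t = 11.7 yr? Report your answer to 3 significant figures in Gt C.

τ = M₀/F₀ = 891/110 = 8.100 yr; rate constant k = 1/τ.
New steady state M_∞ = F₁/k = F₁·τ = 147 × 8.100 = 1190.7 Gt C.
M(t) = M_∞ + (M₀ − M_∞)·e^(−t/τ); t/τ = 11.7/8.100 = 1.444, so e^(−t/τ) = 0.2359.
M(t) = 1190.7 − 299.7 × 0.2359 = 1120.0 Gt C.

1120 Gt C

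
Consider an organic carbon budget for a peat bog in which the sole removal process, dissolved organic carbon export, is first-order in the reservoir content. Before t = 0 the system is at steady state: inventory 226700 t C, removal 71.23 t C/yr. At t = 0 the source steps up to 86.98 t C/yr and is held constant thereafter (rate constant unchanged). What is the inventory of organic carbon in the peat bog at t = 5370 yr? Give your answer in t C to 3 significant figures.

268000 t C

τ = M₀/F₀ = 226700/71.23 = 3183 yr; rate constant k = 1/τ.
New steady state M_∞ = F₁/k = F₁·τ = 86.98 × 3183 = 276830 t C.
M(t) = M_∞ + (M₀ − M_∞)·e^(−t/τ); t/τ = 5370/3183 = 1.687, so e^(−t/τ) = 0.1850.
M(t) = 276830 − 50130 × 0.1850 = 267550 t C.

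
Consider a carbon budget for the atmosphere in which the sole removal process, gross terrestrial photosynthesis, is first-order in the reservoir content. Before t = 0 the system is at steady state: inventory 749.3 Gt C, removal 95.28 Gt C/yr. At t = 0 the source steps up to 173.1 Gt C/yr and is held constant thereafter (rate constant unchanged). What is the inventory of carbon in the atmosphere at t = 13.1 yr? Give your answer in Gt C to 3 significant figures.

τ = M₀/F₀ = 749.3/95.28 = 7.864 yr; rate constant k = 1/τ.
New steady state M_∞ = F₁/k = F₁·τ = 173.1 × 7.864 = 1361.3 Gt C.
M(t) = M_∞ + (M₀ − M_∞)·e^(−t/τ); t/τ = 13.1/7.864 = 1.666, so e^(−t/τ) = 0.1890.
M(t) = 1361.3 − 612.0 × 0.1890 = 1245.6 Gt C.

1250 Gt C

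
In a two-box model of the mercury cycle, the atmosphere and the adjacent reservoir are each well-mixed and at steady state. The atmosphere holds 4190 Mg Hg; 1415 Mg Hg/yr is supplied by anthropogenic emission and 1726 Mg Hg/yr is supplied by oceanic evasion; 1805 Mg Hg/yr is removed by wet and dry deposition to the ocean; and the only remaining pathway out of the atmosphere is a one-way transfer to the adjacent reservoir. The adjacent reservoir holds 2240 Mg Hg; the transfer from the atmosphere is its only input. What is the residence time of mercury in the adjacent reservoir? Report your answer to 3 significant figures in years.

Balance the atmosphere: ΣF_in = 1415 + 1726 = 3141.0 Mg Hg/yr.
Transfer to the adjacent reservoir = ΣF_in − (1805) = 1336.0 Mg Hg/yr.
At steady state the output of the adjacent reservoir equals its input, 1336.0 Mg Hg/yr.
τ = M / F = 2240 / 1336.0 = 1.677 yr.

1.68 yr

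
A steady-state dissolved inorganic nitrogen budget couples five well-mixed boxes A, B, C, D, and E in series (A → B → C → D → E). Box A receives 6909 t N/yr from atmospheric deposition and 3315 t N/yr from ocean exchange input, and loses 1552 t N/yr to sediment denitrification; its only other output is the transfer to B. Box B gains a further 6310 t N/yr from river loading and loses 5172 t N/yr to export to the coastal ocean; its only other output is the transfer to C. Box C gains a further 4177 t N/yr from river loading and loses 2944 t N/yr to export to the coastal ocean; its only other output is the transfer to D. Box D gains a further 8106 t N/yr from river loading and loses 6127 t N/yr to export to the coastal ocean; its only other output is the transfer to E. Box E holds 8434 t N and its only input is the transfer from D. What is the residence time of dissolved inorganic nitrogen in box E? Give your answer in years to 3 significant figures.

0.648 yr

Box A: F(A→B) = (6909 + 3315) − 1552 = 8672.0 t N/yr.
Box B: F(B→C) = (8672.0 + 6310) − 5172 = 9810.0 t N/yr.
Box C: F(C→D) = (9810.0 + 4177) − 2944 = 11043 t N/yr.
Box D: F(D→E) = (11043 + 8106) − 6127 = 13022 t N/yr.
Box E throughput = its input = 13022 t N/yr; τ = 8434 / 13022 = 0.6477 yr.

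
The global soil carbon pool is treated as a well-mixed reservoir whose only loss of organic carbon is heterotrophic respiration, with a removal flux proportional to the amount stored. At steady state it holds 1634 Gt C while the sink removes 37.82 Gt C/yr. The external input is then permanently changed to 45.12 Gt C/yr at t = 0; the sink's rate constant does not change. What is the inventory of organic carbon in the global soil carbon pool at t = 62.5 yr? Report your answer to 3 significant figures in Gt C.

1880 Gt C

Residence time τ = M₀/F₀ = 43.20 yr. The eventual steady state is M_∞ = M₀·(F₁/F₀) = 1634 × 45.12/37.82 = 1949.4 Gt C.
The anomaly ΔM(t) = M(t) − M_∞ decays as ΔM₀·e^(−t/τ) with ΔM₀ = 1634 − 1949.4 = −315.4 Gt C.
At t = 62.5 yr, e^(−t/τ) = e^(−1.447) = 0.2354, so ΔM = −74.23 Gt C and M = 1949.4 − 74.23 = 1875.2 Gt C.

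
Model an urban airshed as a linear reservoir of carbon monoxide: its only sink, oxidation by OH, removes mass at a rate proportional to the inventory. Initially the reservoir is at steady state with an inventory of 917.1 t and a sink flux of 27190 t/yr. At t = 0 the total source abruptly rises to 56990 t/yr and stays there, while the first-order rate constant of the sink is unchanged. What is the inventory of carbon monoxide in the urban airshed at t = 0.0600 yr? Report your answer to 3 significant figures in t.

τ = M₀/F₀ = 917.1/27190 = 0.03373 yr; rate constant k = 1/τ.
New steady state M_∞ = F₁/k = F₁·τ = 56990 × 0.03373 = 1922.2 t.
M(t) = M_∞ + (M₀ − M_∞)·e^(−t/τ); t/τ = 0.0600/0.03373 = 1.779, so e^(−t/τ) = 0.1688.
M(t) = 1922.2 − 1005 × 0.1688 = 1752.5 t.

1750 t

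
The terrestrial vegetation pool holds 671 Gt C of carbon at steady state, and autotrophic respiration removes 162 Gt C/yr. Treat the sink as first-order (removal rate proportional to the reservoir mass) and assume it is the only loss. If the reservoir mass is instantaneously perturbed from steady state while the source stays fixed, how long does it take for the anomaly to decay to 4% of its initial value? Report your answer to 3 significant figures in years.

For a linear reservoir the anomaly decays as exp(−t/τ) with τ = M/F = 671/162 = 4.142 yr.
exp(−t/τ) = 0.04 ⇒ t = −τ ln(0.04) = 4.142 × 3.219 = 13.33 yr.

13.3 yr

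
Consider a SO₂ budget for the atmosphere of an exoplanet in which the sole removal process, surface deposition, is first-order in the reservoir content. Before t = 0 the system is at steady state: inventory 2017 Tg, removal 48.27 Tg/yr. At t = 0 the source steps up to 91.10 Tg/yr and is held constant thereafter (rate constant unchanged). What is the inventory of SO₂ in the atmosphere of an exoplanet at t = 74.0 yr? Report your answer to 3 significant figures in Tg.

3500 Tg

Residence time τ = M₀/F₀ = 41.79 yr. The eventual steady state is M_∞ = M₀·(F₁/F₀) = 2017 × 91.10/48.27 = 3806.7 Tg.
The anomaly ΔM(t) = M(t) − M_∞ decays as ΔM₀·e^(−t/τ) with ΔM₀ = 2017 − 3806.7 = −1790 Tg.
At t = 74.0 yr, e^(−t/τ) = e^(−1.771) = 0.1702, so ΔM = −304.6 Tg and M = 3806.7 − 304.6 = 3502.1 Tg.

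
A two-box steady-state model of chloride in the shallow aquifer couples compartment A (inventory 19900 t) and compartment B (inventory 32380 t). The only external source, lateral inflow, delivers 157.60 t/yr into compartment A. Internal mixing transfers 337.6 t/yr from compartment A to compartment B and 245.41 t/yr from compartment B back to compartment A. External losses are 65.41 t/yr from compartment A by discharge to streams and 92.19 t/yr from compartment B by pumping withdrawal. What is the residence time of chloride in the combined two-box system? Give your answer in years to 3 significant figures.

Treat the two boxes together as one reservoir: the mixing fluxes between them are internal recycling, so τ = ΣM / Σ(external losses).
M_total = 19900 + 32380 = 52280 t.
ΣF_external_out = 65.41 + 92.19 = 157.60 t/yr.
τ = M_total / ΣF_ext = 52280 / 157.60 = 331.7 yr.

332 yr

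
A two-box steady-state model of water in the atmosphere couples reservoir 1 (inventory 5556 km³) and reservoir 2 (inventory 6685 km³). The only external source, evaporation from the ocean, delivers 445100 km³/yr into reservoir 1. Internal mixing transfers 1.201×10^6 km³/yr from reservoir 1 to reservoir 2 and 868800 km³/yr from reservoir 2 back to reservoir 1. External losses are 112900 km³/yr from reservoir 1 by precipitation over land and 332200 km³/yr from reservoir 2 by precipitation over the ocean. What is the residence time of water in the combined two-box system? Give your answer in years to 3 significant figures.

For the system as a whole, the A↔B exchange is internal and contributes nothing to the throughput; only the external sinks remove mass.
M_total = 5556 + 6685 = 12241 km³.
ΣF_external_out = 112900 + 332200 = 445100 km³/yr.
τ = M_total / ΣF_ext = 12241 / 445100 = 0.02750 yr.

0.0275 yr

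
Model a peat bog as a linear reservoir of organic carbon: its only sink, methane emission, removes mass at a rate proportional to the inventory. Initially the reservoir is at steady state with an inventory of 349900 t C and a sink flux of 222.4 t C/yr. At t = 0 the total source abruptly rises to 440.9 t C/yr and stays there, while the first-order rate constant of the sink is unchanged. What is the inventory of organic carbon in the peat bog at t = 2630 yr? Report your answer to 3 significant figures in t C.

629000 t C

The sink rate constant is k = F₀/M₀ = 222.4/349900 = 0.0006356 yr⁻¹.
Solving dM/dt = F₁ − kM with M(0) = M₀ gives M(t) = F₁/k + (M₀ − F₁/k)·e^(−kt).
F₁/k = 440.9/0.0006356 = 693660 t C; kt = 0.0006356 × 2630 = 1.672, e^(−kt) = 0.1879.
M(2630) = 693660 + (349900 − 693660) × 0.1879 = 693660 − 64610 = 629060 t C.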